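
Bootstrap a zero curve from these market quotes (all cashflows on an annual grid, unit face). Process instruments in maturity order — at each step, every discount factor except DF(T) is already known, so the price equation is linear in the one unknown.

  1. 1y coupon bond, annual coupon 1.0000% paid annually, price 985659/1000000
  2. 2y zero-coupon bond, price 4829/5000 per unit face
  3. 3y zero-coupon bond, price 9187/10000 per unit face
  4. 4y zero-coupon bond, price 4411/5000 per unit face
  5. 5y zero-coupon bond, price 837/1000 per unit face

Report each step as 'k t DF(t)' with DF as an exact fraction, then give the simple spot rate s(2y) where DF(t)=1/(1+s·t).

1 1 9759/10000
2 2 4829/5000
3 3 9187/10000
4 4 4411/5000
5 5 837/1000
s(2y) = (1/(4829/5000) − 1)/(2) = 171/9658 ≈ 1.7706%

step 1 [1y] bond c/1=1/100: DF=(985659/1000000 − 1/100·(0))/(1+1/100) = 9759/10000 ≈ 0.975900
step 2 [2y] zero: DF = P = 4829/5000 ≈ 0.965800
step 3 [3y] zero: DF = P = 9187/10000 ≈ 0.918700
step 4 [4y] zero: DF = P = 4411/5000 ≈ 0.882200
step 5 [5y] zero: DF = P = 837/1000 ≈ 0.837000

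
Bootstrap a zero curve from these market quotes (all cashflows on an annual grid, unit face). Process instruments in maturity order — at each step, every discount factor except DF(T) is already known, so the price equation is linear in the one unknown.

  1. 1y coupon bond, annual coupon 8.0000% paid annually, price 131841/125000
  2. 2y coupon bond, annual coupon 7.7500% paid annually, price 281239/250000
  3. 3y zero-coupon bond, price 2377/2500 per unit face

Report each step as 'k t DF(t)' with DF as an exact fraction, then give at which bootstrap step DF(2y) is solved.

step 1 [1y] bond c/1=2/25: DF=(131841/125000 − 2/25·(0))/(1+2/25) = 4883/5000 ≈ 0.976600
step 2 [2y] bond c/1=31/400: DF=(281239/250000 − 31/400·(0.976600))/(1+31/400) = 4869/5000 ≈ 0.973800
step 3 [3y] zero: DF = P = 2377/2500 ≈ 0.950800

1 1 4883/5000
2 2 4869/5000
3 3 2377/2500
DF(2y) is solved at step 2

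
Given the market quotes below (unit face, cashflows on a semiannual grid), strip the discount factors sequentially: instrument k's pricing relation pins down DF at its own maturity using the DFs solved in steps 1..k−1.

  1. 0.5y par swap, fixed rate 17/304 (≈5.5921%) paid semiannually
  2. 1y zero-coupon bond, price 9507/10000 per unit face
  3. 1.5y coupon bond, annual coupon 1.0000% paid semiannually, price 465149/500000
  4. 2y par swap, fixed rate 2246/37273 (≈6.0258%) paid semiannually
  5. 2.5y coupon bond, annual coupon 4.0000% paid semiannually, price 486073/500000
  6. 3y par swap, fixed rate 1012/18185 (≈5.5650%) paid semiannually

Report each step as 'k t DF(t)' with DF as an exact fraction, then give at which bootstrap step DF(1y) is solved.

step 1 [0.5y] swap r/2=17/608: DF=(1 − 17/608·(0))/(1+17/608) = 608/625 ≈ 0.972800
step 2 [1y] zero: DF = P = 9507/10000 ≈ 0.950700
step 3 [1.5y] bond c/2=1/200: DF=(465149/500000 − 1/200·(0.972800+0.950700))/(1+1/200) = 9161/10000 ≈ 0.916100
step 4 [2y] swap r/2=1123/37273: DF=(1 − 1123/37273·(0.972800+0.950700+0.916100))/(1+1123/37273) = 8877/10000 ≈ 0.887700
step 5 [2.5y] bond c/2=1/50: DF=(486073/500000 − 1/50·(0.972800+0.950700+0.916100+0.887700))/(1+1/50) = 22/25 ≈ 0.880000
step 6 [3y] swap r/2=506/18185: DF=(1 − 506/18185·(0.972800+0.950700+0.916100+0.887700+0.880000))/(1+506/18185) = 4241/5000 ≈ 0.848200

1 1/2 608/625
2 1 9507/10000
3 3/2 9161/10000
4 2 8877/10000
5 5/2 22/25
6 3 4241/5000
DF(1y) is solved at step 2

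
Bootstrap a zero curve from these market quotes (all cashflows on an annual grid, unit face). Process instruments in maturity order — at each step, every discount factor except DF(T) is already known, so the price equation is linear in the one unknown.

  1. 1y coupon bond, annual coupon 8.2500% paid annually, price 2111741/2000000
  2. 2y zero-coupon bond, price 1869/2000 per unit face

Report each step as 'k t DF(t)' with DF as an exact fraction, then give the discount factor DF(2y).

step 1 [1y] bond c/1=33/400: DF=(2111741/2000000 − 33/400·(0))/(1+33/400) = 4877/5000 ≈ 0.975400
step 2 [2y] zero: DF = P = 1869/2000 ≈ 0.934500

1 1 4877/5000
2 2 1869/2000
DF(2y) = 1869/2000 ≈ 0.934500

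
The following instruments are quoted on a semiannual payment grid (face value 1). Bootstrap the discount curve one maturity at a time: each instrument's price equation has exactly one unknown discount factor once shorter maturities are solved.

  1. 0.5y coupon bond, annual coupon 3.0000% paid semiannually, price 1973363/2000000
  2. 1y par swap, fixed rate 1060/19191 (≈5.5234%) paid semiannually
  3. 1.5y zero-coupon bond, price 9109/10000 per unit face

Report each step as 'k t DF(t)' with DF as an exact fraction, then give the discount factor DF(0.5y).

step 1 [0.5y] bond c/2=3/200: DF=(1973363/2000000 − 3/200·(0))/(1+3/200) = 9721/10000 ≈ 0.972100
step 2 [1y] swap r/2=530/19191: DF=(1 − 530/19191·(0.972100))/(1+530/19191) = 947/1000 ≈ 0.947000
step 3 [1.5y] zero: DF = P = 9109/10000 ≈ 0.910900

1 1/2 9721/10000
2 1 947/1000
3 3/2 9109/10000
DF(0.5y) = 9721/10000 ≈ 0.972100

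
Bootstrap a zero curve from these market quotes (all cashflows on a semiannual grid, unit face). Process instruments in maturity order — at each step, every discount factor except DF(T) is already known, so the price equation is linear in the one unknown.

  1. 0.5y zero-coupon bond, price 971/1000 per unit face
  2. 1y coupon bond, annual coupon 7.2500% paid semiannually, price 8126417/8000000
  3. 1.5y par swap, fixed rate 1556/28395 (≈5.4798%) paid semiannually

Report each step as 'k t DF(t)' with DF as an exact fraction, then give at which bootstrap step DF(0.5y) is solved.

1 1/2 971/1000
2 1 9463/10000
3 3/2 4611/5000
DF(0.5y) is solved at step 1

step 1 [0.5y] zero: DF = P = 971/1000 ≈ 0.971000
step 2 [1y] bond c/2=29/800: DF=(8126417/8000000 − 29/800·(0.971000))/(1+29/800) = 9463/10000 ≈ 0.946300
step 3 [1.5y] swap r/2=778/28395: DF=(1 − 778/28395·(0.971000+0.946300))/(1+778/28395) = 4611/5000 ≈ 0.922200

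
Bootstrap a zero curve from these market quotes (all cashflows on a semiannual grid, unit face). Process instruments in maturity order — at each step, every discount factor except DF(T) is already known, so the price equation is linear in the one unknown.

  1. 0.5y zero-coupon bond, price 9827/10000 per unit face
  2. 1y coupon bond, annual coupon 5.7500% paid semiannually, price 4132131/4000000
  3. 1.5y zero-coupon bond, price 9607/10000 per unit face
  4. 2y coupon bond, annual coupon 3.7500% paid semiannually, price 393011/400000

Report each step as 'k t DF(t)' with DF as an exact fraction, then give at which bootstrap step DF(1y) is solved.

1 1/2 9827/10000
2 1 9767/10000
3 3/2 9607/10000
4 2 9107/10000
DF(1y) is solved at step 2

step 1 [0.5y] zero: DF = P = 9827/10000 ≈ 0.982700
step 2 [1y] bond c/2=23/800: DF=(4132131/4000000 − 23/800·(0.982700))/(1+23/800) = 9767/10000 ≈ 0.976700
step 3 [1.5y] zero: DF = P = 9607/10000 ≈ 0.960700
step 4 [2y] bond c/2=3/160: DF=(393011/400000 − 3/160·(0.982700+0.976700+0.960700))/(1+3/160) = 9107/10000 ≈ 0.910700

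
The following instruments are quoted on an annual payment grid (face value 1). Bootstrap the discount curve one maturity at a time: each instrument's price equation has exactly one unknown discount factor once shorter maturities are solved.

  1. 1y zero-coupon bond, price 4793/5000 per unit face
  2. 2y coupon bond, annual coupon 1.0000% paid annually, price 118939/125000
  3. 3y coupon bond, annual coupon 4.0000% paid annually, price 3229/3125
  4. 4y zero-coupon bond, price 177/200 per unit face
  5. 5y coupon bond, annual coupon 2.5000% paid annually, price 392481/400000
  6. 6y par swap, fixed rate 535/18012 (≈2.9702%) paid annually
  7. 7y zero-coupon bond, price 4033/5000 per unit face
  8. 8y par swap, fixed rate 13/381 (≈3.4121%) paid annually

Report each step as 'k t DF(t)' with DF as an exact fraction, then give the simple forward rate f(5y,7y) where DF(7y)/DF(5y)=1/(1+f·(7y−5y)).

step 1 [1y] zero: DF = P = 4793/5000 ≈ 0.958600
step 2 [2y] bond c/1=1/100: DF=(118939/125000 − 1/100·(0.958600))/(1+1/100) = 4663/5000 ≈ 0.932600
step 3 [3y] bond c/1=1/25: DF=(3229/3125 − 1/25·(0.958600+0.932600))/(1+1/25) = 1151/1250 ≈ 0.920800
step 4 [4y] zero: DF = P = 177/200 ≈ 0.885000
step 5 [5y] bond c/1=1/40: DF=(392481/400000 − 1/40·(0.958600+0.932600+0.920800+0.885000))/(1+1/40) = 8671/10000 ≈ 0.867100
step 6 [6y] swap r/1=535/18012: DF=(1 − 535/18012·(0.958600+0.932600+0.920800+0.885000+0.867100))/(1+535/18012) = 1679/2000 ≈ 0.839500
step 7 [7y] zero: DF = P = 4033/5000 ≈ 0.806600
step 8 [8y] swap r/1=13/381: DF=(1 − 13/381·(0.958600+0.932600+0.920800+0.885000+0.867100+0.839500+0.806600))/(1+13/381) = 7621/10000 ≈ 0.762100

1 1 4793/5000
2 2 4663/5000
3 3 1151/1250
4 4 177/200
5 5 8671/10000
6 6 1679/2000
7 7 4033/5000
8 8 7621/10000
f(5y,7y) = ((8671/10000)/(4033/5000) − 1)/(2) = 605/16132 ≈ 3.7503%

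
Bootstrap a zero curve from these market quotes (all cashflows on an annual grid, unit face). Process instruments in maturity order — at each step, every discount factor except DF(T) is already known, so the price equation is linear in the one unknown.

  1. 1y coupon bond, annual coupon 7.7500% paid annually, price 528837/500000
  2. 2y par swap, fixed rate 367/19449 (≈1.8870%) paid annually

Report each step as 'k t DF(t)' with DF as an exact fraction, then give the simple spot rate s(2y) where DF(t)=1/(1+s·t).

1 1 1227/1250
2 2 9633/10000
s(2y) = (1/(9633/10000) − 1)/(2) = 367/19266 ≈ 1.9049%

step 1 [1y] bond c/1=31/400: DF=(528837/500000 − 31/400·(0))/(1+31/400) = 1227/1250 ≈ 0.981600
step 2 [2y] swap r/1=367/19449: DF=(1 − 367/19449·(0.981600))/(1+367/19449) = 9633/10000 ≈ 0.963300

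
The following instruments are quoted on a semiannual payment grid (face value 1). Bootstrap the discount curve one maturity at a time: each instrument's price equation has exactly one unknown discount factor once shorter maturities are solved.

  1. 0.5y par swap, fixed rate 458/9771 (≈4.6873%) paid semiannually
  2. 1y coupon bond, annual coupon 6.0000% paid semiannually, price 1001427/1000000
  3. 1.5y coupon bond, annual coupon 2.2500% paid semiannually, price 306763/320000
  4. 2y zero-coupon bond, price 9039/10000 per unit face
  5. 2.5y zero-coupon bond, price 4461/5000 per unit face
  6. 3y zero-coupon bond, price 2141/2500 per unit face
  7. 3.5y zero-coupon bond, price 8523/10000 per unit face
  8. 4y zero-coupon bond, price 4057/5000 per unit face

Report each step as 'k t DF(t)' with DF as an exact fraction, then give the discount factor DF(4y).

step 1 [0.5y] swap r/2=229/9771: DF=(1 − 229/9771·(0))/(1+229/9771) = 9771/10000 ≈ 0.977100
step 2 [1y] bond c/2=3/100: DF=(1001427/1000000 − 3/100·(0.977100))/(1+3/100) = 4719/5000 ≈ 0.943800
step 3 [1.5y] bond c/2=9/800: DF=(306763/320000 − 9/800·(0.977100+0.943800))/(1+9/800) = 4633/5000 ≈ 0.926600
step 4 [2y] zero: DF = P = 9039/10000 ≈ 0.903900
step 5 [2.5y] zero: DF = P = 4461/5000 ≈ 0.892200
step 6 [3y] zero: DF = P = 2141/2500 ≈ 0.856400
step 7 [3.5y] zero: DF = P = 8523/10000 ≈ 0.852300
step 8 [4y] zero: DF = P = 4057/5000 ≈ 0.811400

1 1/2 9771/10000
2 1 4719/5000
3 3/2 4633/5000
4 2 9039/10000
5 5/2 4461/5000
6 3 2141/2500
7 7/2 8523/10000
8 4 4057/5000
DF(4y) = 4057/5000 ≈ 0.811400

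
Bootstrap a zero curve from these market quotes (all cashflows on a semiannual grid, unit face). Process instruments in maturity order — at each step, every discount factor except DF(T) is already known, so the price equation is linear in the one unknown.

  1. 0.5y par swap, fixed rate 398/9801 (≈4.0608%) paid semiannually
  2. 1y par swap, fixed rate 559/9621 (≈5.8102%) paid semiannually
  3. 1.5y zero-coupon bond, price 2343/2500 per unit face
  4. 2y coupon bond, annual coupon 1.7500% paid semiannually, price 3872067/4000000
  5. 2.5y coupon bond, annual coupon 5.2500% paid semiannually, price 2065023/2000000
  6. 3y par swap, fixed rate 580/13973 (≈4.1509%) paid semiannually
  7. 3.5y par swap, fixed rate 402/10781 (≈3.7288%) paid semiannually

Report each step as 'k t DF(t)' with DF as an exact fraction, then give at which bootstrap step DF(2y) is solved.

1 1/2 9801/10000
2 1 9441/10000
3 3/2 2343/2500
4 2 2337/2500
5 5/2 909/1000
6 3 221/250
7 7/2 4397/5000
DF(2y) is solved at step 4

step 1 [0.5y] swap r/2=199/9801: DF=(1 − 199/9801·(0))/(1+199/9801) = 9801/10000 ≈ 0.980100
step 2 [1y] swap r/2=559/19242: DF=(1 − 559/19242·(0.980100))/(1+559/19242) = 9441/10000 ≈ 0.944100
step 3 [1.5y] zero: DF = P = 2343/2500 ≈ 0.937200
step 4 [2y] bond c/2=7/800: DF=(3872067/4000000 − 7/800·(0.980100+0.944100+0.937200))/(1+7/800) = 2337/2500 ≈ 0.934800
step 5 [2.5y] bond c/2=21/800: DF=(2065023/2000000 − 21/800·(0.980100+0.944100+0.937200+0.934800))/(1+21/800) = 909/1000 ≈ 0.909000
step 6 [3y] swap r/2=290/13973: DF=(1 − 290/13973·(0.980100+0.944100+0.937200+0.934800+0.909000))/(1+290/13973) = 221/250 ≈ 0.884000
step 7 [3.5y] swap r/2=201/10781: DF=(1 − 201/10781·(0.980100+0.944100+0.937200+0.934800+0.909000+0.884000))/(1+201/10781) = 4397/5000 ≈ 0.879400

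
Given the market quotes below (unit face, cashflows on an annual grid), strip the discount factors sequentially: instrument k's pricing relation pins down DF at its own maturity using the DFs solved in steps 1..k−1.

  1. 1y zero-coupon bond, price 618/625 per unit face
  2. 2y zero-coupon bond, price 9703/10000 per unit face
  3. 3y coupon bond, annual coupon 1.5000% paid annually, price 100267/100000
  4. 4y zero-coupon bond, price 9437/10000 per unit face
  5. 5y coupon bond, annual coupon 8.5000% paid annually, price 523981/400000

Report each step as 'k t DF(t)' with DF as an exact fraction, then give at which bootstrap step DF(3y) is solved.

step 1 [1y] zero: DF = P = 618/625 ≈ 0.988800
step 2 [2y] zero: DF = P = 9703/10000 ≈ 0.970300
step 3 [3y] bond c/1=3/200: DF=(100267/100000 − 3/200·(0.988800+0.970300))/(1+3/200) = 9589/10000 ≈ 0.958900
step 4 [4y] zero: DF = P = 9437/10000 ≈ 0.943700
step 5 [5y] bond c/1=17/200: DF=(523981/400000 − 17/200·(0.988800+0.970300+0.958900+0.943700))/(1+17/200) = 1131/1250 ≈ 0.904800

1 1 618/625
2 2 9703/10000
3 3 9589/10000
4 4 9437/10000
5 5 1131/1250
DF(3y) is solved at step 3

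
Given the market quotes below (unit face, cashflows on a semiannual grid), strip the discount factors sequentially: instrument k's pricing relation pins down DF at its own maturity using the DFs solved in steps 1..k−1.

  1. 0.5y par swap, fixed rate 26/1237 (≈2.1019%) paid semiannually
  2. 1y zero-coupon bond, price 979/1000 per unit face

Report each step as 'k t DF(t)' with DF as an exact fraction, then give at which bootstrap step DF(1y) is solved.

step 1 [0.5y] swap r/2=13/1237: DF=(1 − 13/1237·(0))/(1+13/1237) = 1237/1250 ≈ 0.989600
step 2 [1y] zero: DF = P = 979/1000 ≈ 0.979000

1 1/2 1237/1250
2 1 979/1000
DF(1y) is solved at step 2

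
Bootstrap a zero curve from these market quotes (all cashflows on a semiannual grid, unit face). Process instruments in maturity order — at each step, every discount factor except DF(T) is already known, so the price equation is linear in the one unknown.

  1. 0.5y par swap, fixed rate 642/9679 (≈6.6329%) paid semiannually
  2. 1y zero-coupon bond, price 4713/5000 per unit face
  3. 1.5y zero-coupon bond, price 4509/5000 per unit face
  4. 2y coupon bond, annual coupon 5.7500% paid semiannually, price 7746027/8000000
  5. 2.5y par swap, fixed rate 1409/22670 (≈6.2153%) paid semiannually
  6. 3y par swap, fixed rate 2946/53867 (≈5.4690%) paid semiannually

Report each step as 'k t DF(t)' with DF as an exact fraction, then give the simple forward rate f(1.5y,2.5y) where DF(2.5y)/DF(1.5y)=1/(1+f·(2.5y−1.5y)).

1 1/2 9679/10000
2 1 4713/5000
3 3/2 4509/5000
4 2 4313/5000
5 5/2 8591/10000
6 3 8527/10000
f(1.5y,2.5y) = ((4509/5000)/(8591/10000) − 1)/(1) = 427/8591 ≈ 4.9703%

step 1 [0.5y] swap r/2=321/9679: DF=(1 − 321/9679·(0))/(1+321/9679) = 9679/10000 ≈ 0.967900
step 2 [1y] zero: DF = P = 4713/5000 ≈ 0.942600
step 3 [1.5y] zero: DF = P = 4509/5000 ≈ 0.901800
step 4 [2y] bond c/2=23/800: DF=(7746027/8000000 − 23/800·(0.967900+0.942600+0.901800))/(1+23/800) = 4313/5000 ≈ 0.862600
step 5 [2.5y] swap r/2=1409/45340: DF=(1 − 1409/45340·(0.967900+0.942600+0.901800+0.862600))/(1+1409/45340) = 8591/10000 ≈ 0.859100
step 6 [3y] swap r/2=1473/53867: DF=(1 − 1473/53867·(0.967900+0.942600+0.901800+0.862600+0.859100))/(1+1473/53867) = 8527/10000 ≈ 0.852700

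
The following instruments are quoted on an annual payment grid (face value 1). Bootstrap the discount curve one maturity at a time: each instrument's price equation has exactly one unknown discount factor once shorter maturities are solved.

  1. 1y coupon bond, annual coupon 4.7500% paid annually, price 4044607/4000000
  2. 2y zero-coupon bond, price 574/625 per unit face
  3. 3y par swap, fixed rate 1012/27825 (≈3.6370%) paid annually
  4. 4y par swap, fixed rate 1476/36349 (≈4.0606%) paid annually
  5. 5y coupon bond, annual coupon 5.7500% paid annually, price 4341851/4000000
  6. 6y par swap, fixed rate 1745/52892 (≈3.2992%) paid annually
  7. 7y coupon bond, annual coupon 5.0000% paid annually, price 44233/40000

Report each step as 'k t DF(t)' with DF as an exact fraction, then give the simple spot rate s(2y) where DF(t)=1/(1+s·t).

1 1 9653/10000
2 2 574/625
3 3 2247/2500
4 4 2131/2500
5 5 518/625
6 6 1651/2000
7 7 8013/10000
s(2y) = (1/(574/625) − 1)/(2) = 51/1148 ≈ 4.4425%

step 1 [1y] bond c/1=19/400: DF=(4044607/4000000 − 19/400·(0))/(1+19/400) = 9653/10000 ≈ 0.965300
step 2 [2y] zero: DF = P = 574/625 ≈ 0.918400
step 3 [3y] swap r/1=1012/27825: DF=(1 − 1012/27825·(0.965300+0.918400))/(1+1012/27825) = 2247/2500 ≈ 0.898800
step 4 [4y] swap r/1=1476/36349: DF=(1 − 1476/36349·(0.965300+0.918400+0.898800))/(1+1476/36349) = 2131/2500 ≈ 0.852400
step 5 [5y] bond c/1=23/400: DF=(4341851/4000000 − 23/400·(0.965300+0.918400+0.898800+0.852400))/(1+23/400) = 518/625 ≈ 0.828800
step 6 [6y] swap r/1=1745/52892: DF=(1 − 1745/52892·(0.965300+0.918400+0.898800+0.852400+0.828800))/(1+1745/52892) = 1651/2000 ≈ 0.825500
step 7 [7y] bond c/1=1/20: DF=(44233/40000 − 1/20·(0.965300+0.918400+0.898800+0.852400+0.828800+0.825500))/(1+1/20) = 8013/10000 ≈ 0.801300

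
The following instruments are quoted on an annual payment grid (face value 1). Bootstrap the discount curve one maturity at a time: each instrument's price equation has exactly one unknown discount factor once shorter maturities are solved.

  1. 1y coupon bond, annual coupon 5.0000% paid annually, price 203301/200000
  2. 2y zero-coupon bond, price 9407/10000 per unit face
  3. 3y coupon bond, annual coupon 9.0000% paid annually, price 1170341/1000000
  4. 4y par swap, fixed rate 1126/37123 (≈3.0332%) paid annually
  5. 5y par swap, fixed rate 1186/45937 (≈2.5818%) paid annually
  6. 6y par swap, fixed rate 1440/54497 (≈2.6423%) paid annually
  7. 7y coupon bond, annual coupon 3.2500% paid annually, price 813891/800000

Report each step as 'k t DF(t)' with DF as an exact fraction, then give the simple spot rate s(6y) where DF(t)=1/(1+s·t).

step 1 [1y] bond c/1=1/20: DF=(203301/200000 − 1/20·(0))/(1+1/20) = 9681/10000 ≈ 0.968100
step 2 [2y] zero: DF = P = 9407/10000 ≈ 0.940700
step 3 [3y] bond c/1=9/100: DF=(1170341/1000000 − 9/100·(0.968100+0.940700))/(1+9/100) = 9161/10000 ≈ 0.916100
step 4 [4y] swap r/1=1126/37123: DF=(1 − 1126/37123·(0.968100+0.940700+0.916100))/(1+1126/37123) = 4437/5000 ≈ 0.887400
step 5 [5y] swap r/1=1186/45937: DF=(1 − 1186/45937·(0.968100+0.940700+0.916100+0.887400))/(1+1186/45937) = 4407/5000 ≈ 0.881400
step 6 [6y] swap r/1=1440/54497: DF=(1 − 1440/54497·(0.968100+0.940700+0.916100+0.887400+0.881400))/(1+1440/54497) = 107/125 ≈ 0.856000
step 7 [7y] bond c/1=13/400: DF=(813891/800000 − 13/400·(0.968100+0.940700+0.916100+0.887400+0.881400+0.856000))/(1+13/400) = 4069/5000 ≈ 0.813800

1 1 9681/10000
2 2 9407/10000
3 3 9161/10000
4 4 4437/5000
5 5 4407/5000
6 6 107/125
7 7 4069/5000
s(6y) = (1/(107/125) − 1)/(6) = 3/107 ≈ 2.8037%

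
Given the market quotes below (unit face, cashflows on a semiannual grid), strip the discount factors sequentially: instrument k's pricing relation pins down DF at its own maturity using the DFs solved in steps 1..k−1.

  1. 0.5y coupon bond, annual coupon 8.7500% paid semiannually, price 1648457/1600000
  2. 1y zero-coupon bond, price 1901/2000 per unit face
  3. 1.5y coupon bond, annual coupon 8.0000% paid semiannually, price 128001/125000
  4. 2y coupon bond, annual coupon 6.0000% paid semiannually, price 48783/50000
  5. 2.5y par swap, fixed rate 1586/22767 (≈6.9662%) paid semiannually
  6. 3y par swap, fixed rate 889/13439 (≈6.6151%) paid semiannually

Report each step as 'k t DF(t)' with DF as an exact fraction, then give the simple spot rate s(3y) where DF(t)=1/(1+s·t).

1 1/2 9871/10000
2 1 1901/2000
3 3/2 9101/10000
4 2 8643/10000
5 5/2 4207/5000
6 3 4111/5000
s(3y) = (1/(4111/5000) − 1)/(3) = 889/12333 ≈ 7.2083%

step 1 [0.5y] bond c/2=7/160: DF=(1648457/1600000 − 7/160·(0))/(1+7/160) = 9871/10000 ≈ 0.987100
step 2 [1y] zero: DF = P = 1901/2000 ≈ 0.950500
step 3 [1.5y] bond c/2=1/25: DF=(128001/125000 − 1/25·(0.987100+0.950500))/(1+1/25) = 9101/10000 ≈ 0.910100
step 4 [2y] bond c/2=3/100: DF=(48783/50000 − 3/100·(0.987100+0.950500+0.910100))/(1+3/100) = 8643/10000 ≈ 0.864300
step 5 [2.5y] swap r/2=793/22767: DF=(1 − 793/22767·(0.987100+0.950500+0.910100+0.864300))/(1+793/22767) = 4207/5000 ≈ 0.841400
step 6 [3y] swap r/2=889/26878: DF=(1 − 889/26878·(0.987100+0.950500+0.910100+0.864300+0.841400))/(1+889/26878) = 4111/5000 ≈ 0.822200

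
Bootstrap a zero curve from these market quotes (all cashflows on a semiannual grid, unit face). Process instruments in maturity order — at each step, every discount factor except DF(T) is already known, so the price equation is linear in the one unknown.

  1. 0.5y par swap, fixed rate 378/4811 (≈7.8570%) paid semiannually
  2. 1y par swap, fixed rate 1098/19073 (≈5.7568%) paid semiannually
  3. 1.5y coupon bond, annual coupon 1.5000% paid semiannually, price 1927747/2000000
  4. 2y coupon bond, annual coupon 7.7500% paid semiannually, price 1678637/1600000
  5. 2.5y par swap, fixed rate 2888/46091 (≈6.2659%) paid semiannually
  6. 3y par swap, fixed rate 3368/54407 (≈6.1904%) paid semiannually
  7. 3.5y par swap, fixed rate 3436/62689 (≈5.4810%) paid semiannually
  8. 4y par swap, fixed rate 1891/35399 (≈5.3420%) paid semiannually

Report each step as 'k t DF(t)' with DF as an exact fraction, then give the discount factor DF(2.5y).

step 1 [0.5y] swap r/2=189/4811: DF=(1 − 189/4811·(0))/(1+189/4811) = 4811/5000 ≈ 0.962200
step 2 [1y] swap r/2=549/19073: DF=(1 − 549/19073·(0.962200))/(1+549/19073) = 9451/10000 ≈ 0.945100
step 3 [1.5y] bond c/2=3/400: DF=(1927747/2000000 − 3/400·(0.962200+0.945100))/(1+3/400) = 377/400 ≈ 0.942500
step 4 [2y] bond c/2=31/800: DF=(1678637/1600000 − 31/800·(0.962200+0.945100+0.942500))/(1+31/800) = 9037/10000 ≈ 0.903700
step 5 [2.5y] swap r/2=1444/46091: DF=(1 − 1444/46091·(0.962200+0.945100+0.942500+0.903700))/(1+1444/46091) = 2139/2500 ≈ 0.855600
step 6 [3y] swap r/2=1684/54407: DF=(1 − 1684/54407·(0.962200+0.945100+0.942500+0.903700+0.855600))/(1+1684/54407) = 2079/2500 ≈ 0.831600
step 7 [3.5y] swap r/2=1718/62689: DF=(1 − 1718/62689·(0.962200+0.945100+0.942500+0.903700+0.855600+0.831600))/(1+1718/62689) = 4141/5000 ≈ 0.828200
step 8 [4y] swap r/2=1891/70798: DF=(1 − 1891/70798·(0.962200+0.945100+0.942500+0.903700+0.855600+0.831600+0.828200))/(1+1891/70798) = 8109/10000 ≈ 0.810900

1 1/2 4811/5000
2 1 9451/10000
3 3/2 377/400
4 2 9037/10000
5 5/2 2139/2500
6 3 2079/2500
7 7/2 4141/5000
8 4 8109/10000
DF(2.5y) = 2139/2500 ≈ 0.855600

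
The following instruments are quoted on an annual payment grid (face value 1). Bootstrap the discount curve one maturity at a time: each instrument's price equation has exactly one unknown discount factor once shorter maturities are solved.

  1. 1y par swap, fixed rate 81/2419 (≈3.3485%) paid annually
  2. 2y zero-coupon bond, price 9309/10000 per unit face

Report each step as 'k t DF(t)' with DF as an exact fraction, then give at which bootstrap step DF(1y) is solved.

step 1 [1y] swap r/1=81/2419: DF=(1 − 81/2419·(0))/(1+81/2419) = 2419/2500 ≈ 0.967600
step 2 [2y] zero: DF = P = 9309/10000 ≈ 0.930900

1 1 2419/2500
2 2 9309/10000
DF(1y) is solved at step 1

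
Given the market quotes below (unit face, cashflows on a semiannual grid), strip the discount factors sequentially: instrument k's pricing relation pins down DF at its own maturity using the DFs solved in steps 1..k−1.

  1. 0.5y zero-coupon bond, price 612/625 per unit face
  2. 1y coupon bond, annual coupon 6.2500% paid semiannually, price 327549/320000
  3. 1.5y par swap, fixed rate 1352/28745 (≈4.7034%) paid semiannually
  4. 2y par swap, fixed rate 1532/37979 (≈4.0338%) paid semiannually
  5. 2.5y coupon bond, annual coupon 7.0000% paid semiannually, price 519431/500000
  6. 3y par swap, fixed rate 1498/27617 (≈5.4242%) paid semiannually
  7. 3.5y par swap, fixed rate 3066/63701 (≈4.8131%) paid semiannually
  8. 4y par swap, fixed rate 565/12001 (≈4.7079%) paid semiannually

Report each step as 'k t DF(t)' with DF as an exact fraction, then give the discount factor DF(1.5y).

1 1/2 612/625
2 1 9629/10000
3 3/2 2331/2500
4 2 4617/5000
5 5/2 8753/10000
6 3 4251/5000
7 7/2 8467/10000
8 4 1661/2000
DF(1.5y) = 2331/2500 ≈ 0.932400

step 1 [0.5y] zero: DF = P = 612/625 ≈ 0.979200
step 2 [1y] bond c/2=1/32: DF=(327549/320000 − 1/32·(0.979200))/(1+1/32) = 9629/10000 ≈ 0.962900
step 3 [1.5y] swap r/2=676/28745: DF=(1 − 676/28745·(0.979200+0.962900))/(1+676/28745) = 2331/2500 ≈ 0.932400
step 4 [2y] swap r/2=766/37979: DF=(1 − 766/37979·(0.979200+0.962900+0.932400))/(1+766/37979) = 4617/5000 ≈ 0.923400
step 5 [2.5y] bond c/2=7/200: DF=(519431/500000 − 7/200·(0.979200+0.962900+0.932400+0.923400))/(1+7/200) = 8753/10000 ≈ 0.875300
step 6 [3y] swap r/2=749/27617: DF=(1 − 749/27617·(0.979200+0.962900+0.932400+0.923400+0.875300))/(1+749/27617) = 4251/5000 ≈ 0.850200
step 7 [3.5y] swap r/2=1533/63701: DF=(1 − 1533/63701·(0.979200+0.962900+0.932400+0.923400+0.875300+0.850200))/(1+1533/63701) = 8467/10000 ≈ 0.846700
step 8 [4y] swap r/2=565/24002: DF=(1 − 565/24002·(0.979200+0.962900+0.932400+0.923400+0.875300+0.850200+0.846700))/(1+565/24002) = 1661/2000 ≈ 0.830500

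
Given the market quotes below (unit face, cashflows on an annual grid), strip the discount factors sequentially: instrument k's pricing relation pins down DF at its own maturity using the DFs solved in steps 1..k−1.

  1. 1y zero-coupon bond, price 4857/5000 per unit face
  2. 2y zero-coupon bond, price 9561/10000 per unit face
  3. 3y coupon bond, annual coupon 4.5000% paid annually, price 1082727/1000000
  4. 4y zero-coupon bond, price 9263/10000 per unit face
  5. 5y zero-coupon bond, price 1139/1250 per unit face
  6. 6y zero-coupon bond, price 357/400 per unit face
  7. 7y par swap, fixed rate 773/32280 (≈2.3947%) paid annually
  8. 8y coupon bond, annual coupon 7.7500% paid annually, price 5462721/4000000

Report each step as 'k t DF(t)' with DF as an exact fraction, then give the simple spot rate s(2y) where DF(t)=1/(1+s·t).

1 1 4857/5000
2 2 9561/10000
3 3 9531/10000
4 4 9263/10000
5 5 1139/1250
6 6 357/400
7 7 4227/5000
8 8 8031/10000
s(2y) = (1/(9561/10000) − 1)/(2) = 439/19122 ≈ 2.2958%

step 1 [1y] zero: DF = P = 4857/5000 ≈ 0.971400
step 2 [2y] zero: DF = P = 9561/10000 ≈ 0.956100
step 3 [3y] bond c/1=9/200: DF=(1082727/1000000 − 9/200·(0.971400+0.956100))/(1+9/200) = 9531/10000 ≈ 0.953100
step 4 [4y] zero: DF = P = 9263/10000 ≈ 0.926300
step 5 [5y] zero: DF = P = 1139/1250 ≈ 0.911200
step 6 [6y] zero: DF = P = 357/400 ≈ 0.892500
step 7 [7y] swap r/1=773/32280: DF=(1 − 773/32280·(0.971400+0.956100+0.953100+0.926300+0.911200+0.892500))/(1+773/32280) = 4227/5000 ≈ 0.845400
step 8 [8y] bond c/1=31/400: DF=(5462721/4000000 − 31/400·(0.971400+0.956100+0.953100+0.926300+0.911200+0.892500+0.845400))/(1+31/400) = 8031/10000 ≈ 0.803100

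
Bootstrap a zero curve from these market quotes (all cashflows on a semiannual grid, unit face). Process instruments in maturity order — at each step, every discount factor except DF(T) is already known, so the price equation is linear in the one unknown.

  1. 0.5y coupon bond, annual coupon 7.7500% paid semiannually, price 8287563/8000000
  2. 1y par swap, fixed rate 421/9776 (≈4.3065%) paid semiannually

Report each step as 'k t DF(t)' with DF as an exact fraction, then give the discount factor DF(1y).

1 1/2 9973/10000
2 1 9579/10000
DF(1y) = 9579/10000 ≈ 0.957900

step 1 [0.5y] bond c/2=31/800: DF=(8287563/8000000 − 31/800·(0))/(1+31/800) = 9973/10000 ≈ 0.997300
step 2 [1y] swap r/2=421/19552: DF=(1 − 421/19552·(0.997300))/(1+421/19552) = 9579/10000 ≈ 0.957900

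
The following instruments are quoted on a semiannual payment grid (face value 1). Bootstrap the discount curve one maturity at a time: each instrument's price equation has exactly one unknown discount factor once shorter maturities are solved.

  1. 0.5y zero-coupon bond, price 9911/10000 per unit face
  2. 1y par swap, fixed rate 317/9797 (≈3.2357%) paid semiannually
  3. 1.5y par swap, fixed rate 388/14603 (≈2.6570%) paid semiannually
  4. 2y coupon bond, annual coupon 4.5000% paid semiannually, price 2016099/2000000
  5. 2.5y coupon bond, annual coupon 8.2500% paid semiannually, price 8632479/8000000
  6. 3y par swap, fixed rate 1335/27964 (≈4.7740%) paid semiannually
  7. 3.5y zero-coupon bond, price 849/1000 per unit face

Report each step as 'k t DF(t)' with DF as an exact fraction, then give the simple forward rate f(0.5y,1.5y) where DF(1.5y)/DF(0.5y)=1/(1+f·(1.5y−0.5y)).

step 1 [0.5y] zero: DF = P = 9911/10000 ≈ 0.991100
step 2 [1y] swap r/2=317/19594: DF=(1 − 317/19594·(0.991100))/(1+317/19594) = 9683/10000 ≈ 0.968300
step 3 [1.5y] swap r/2=194/14603: DF=(1 − 194/14603·(0.991100+0.968300))/(1+194/14603) = 2403/2500 ≈ 0.961200
step 4 [2y] bond c/2=9/400: DF=(2016099/2000000 − 9/400·(0.991100+0.968300+0.961200))/(1+9/400) = 576/625 ≈ 0.921600
step 5 [2.5y] bond c/2=33/800: DF=(8632479/8000000 − 33/800·(0.991100+0.968300+0.961200+0.921600))/(1+33/800) = 8841/10000 ≈ 0.884100
step 6 [3y] swap r/2=1335/55928: DF=(1 − 1335/55928·(0.991100+0.968300+0.961200+0.921600+0.884100))/(1+1335/55928) = 1733/2000 ≈ 0.866500
step 7 [3.5y] zero: DF = P = 849/1000 ≈ 0.849000

1 1/2 9911/10000
2 1 9683/10000
3 3/2 2403/2500
4 2 576/625
5 5/2 8841/10000
6 3 1733/2000
7 7/2 849/1000
f(0.5y,1.5y) = ((9911/10000)/(2403/2500) − 1)/(1) = 299/9612 ≈ 3.1107%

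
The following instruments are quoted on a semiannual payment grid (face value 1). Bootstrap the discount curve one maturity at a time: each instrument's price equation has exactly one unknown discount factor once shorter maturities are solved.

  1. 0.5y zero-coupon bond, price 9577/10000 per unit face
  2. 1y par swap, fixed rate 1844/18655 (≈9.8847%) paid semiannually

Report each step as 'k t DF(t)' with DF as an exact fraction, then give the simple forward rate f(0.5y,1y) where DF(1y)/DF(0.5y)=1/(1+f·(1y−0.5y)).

1 1/2 9577/10000
2 1 4539/5000
f(0.5y,1y) = ((9577/10000)/(4539/5000) − 1)/(1/2) = 499/4539 ≈ 10.9936%

step 1 [0.5y] zero: DF = P = 9577/10000 ≈ 0.957700
step 2 [1y] swap r/2=922/18655: DF=(1 − 922/18655·(0.957700))/(1+922/18655) = 4539/5000 ≈ 0.907800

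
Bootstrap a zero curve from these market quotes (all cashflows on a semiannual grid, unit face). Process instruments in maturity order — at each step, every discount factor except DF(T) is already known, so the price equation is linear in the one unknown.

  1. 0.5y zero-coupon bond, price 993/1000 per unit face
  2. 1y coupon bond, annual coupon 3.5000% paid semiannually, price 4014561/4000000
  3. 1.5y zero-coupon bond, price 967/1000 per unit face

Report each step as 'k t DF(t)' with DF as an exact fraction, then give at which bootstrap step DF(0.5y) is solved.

step 1 [0.5y] zero: DF = P = 993/1000 ≈ 0.993000
step 2 [1y] bond c/2=7/400: DF=(4014561/4000000 − 7/400·(0.993000))/(1+7/400) = 9693/10000 ≈ 0.969300
step 3 [1.5y] zero: DF = P = 967/1000 ≈ 0.967000

1 1/2 993/1000
2 1 9693/10000
3 3/2 967/1000
DF(0.5y) is solved at step 1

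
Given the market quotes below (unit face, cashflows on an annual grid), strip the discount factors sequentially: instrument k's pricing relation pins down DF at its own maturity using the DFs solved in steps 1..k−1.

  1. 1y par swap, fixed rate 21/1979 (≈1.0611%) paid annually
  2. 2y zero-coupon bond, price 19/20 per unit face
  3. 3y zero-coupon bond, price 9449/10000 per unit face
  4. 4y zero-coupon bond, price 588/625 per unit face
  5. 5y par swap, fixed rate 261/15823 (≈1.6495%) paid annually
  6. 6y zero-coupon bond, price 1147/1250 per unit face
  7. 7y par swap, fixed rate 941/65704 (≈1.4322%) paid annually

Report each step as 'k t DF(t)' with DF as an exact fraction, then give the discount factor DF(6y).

1 1 1979/2000
2 2 19/20
3 3 9449/10000
4 4 588/625
5 5 9217/10000
6 6 1147/1250
7 7 9059/10000
DF(6y) = 1147/1250 ≈ 0.917600

step 1 [1y] swap r/1=21/1979: DF=(1 − 21/1979·(0))/(1+21/1979) = 1979/2000 ≈ 0.989500
step 2 [2y] zero: DF = P = 19/20 ≈ 0.950000
step 3 [3y] zero: DF = P = 9449/10000 ≈ 0.944900
step 4 [4y] zero: DF = P = 588/625 ≈ 0.940800
step 5 [5y] swap r/1=261/15823: DF=(1 − 261/15823·(0.989500+0.950000+0.944900+0.940800))/(1+261/15823) = 9217/10000 ≈ 0.921700
step 6 [6y] zero: DF = P = 1147/1250 ≈ 0.917600
step 7 [7y] swap r/1=941/65704: DF=(1 − 941/65704·(0.989500+0.950000+0.944900+0.940800+0.921700+0.917600))/(1+941/65704) = 9059/10000 ≈ 0.905900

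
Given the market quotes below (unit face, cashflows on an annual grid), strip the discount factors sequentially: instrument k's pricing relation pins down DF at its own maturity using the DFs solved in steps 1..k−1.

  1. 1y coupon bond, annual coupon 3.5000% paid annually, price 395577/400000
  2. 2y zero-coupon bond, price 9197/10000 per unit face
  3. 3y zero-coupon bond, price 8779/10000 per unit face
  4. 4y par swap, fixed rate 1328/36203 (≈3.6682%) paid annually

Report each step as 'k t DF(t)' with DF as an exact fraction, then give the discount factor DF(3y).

step 1 [1y] bond c/1=7/200: DF=(395577/400000 − 7/200·(0))/(1+7/200) = 1911/2000 ≈ 0.955500
step 2 [2y] zero: DF = P = 9197/10000 ≈ 0.919700
step 3 [3y] zero: DF = P = 8779/10000 ≈ 0.877900
step 4 [4y] swap r/1=1328/36203: DF=(1 − 1328/36203·(0.955500+0.919700+0.877900))/(1+1328/36203) = 542/625 ≈ 0.867200

1 1 1911/2000
2 2 9197/10000
3 3 8779/10000
4 4 542/625
DF(3y) = 8779/10000 ≈ 0.877900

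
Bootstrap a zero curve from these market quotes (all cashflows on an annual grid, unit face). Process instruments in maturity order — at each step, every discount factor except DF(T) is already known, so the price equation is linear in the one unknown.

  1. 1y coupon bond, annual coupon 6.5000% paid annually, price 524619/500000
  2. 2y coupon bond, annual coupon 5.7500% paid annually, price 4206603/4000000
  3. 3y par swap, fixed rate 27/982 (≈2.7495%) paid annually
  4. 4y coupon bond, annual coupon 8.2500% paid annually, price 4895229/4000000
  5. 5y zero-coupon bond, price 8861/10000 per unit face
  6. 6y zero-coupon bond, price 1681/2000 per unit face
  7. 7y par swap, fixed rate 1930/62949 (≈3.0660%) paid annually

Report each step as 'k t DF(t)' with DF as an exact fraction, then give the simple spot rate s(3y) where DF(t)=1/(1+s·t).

1 1 2463/2500
2 2 9409/10000
3 3 9217/10000
4 4 1827/2000
5 5 8861/10000
6 6 1681/2000
7 7 807/1000
s(3y) = (1/(9217/10000) − 1)/(3) = 261/9217 ≈ 2.8317%

step 1 [1y] bond c/1=13/200: DF=(524619/500000 − 13/200·(0))/(1+13/200) = 2463/2500 ≈ 0.985200
step 2 [2y] bond c/1=23/400: DF=(4206603/4000000 − 23/400·(0.985200))/(1+23/400) = 9409/10000 ≈ 0.940900
step 3 [3y] swap r/1=27/982: DF=(1 − 27/982·(0.985200+0.940900))/(1+27/982) = 9217/10000 ≈ 0.921700
step 4 [4y] bond c/1=33/400: DF=(4895229/4000000 − 33/400·(0.985200+0.940900+0.921700))/(1+33/400) = 1827/2000 ≈ 0.913500
step 5 [5y] zero: DF = P = 8861/10000 ≈ 0.886100
step 6 [6y] zero: DF = P = 1681/2000 ≈ 0.840500
step 7 [7y] swap r/1=1930/62949: DF=(1 − 1930/62949·(0.985200+0.940900+0.921700+0.913500+0.886100+0.840500))/(1+1930/62949) = 807/1000 ≈ 0.807000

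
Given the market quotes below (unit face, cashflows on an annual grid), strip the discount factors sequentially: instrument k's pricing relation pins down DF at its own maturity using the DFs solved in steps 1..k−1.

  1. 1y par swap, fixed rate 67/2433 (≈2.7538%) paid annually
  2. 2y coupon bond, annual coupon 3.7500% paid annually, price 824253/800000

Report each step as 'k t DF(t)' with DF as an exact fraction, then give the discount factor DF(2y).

step 1 [1y] swap r/1=67/2433: DF=(1 − 67/2433·(0))/(1+67/2433) = 2433/2500 ≈ 0.973200
step 2 [2y] bond c/1=3/80: DF=(824253/800000 − 3/80·(0.973200))/(1+3/80) = 9579/10000 ≈ 0.957900

1 1 2433/2500
2 2 9579/10000
DF(2y) = 9579/10000 ≈ 0.957900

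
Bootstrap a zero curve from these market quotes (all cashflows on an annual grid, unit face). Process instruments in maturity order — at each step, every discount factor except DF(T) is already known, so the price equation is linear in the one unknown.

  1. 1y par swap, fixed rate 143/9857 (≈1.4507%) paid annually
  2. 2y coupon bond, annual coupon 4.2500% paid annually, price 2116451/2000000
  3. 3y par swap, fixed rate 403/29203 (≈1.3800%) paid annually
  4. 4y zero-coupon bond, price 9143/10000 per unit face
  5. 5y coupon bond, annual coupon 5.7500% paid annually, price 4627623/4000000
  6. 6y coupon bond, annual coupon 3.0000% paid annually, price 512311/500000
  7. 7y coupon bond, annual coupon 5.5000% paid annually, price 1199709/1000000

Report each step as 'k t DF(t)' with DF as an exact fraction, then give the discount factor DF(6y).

1 1 9857/10000
2 2 9749/10000
3 3 9597/10000
4 4 9143/10000
5 5 1771/2000
6 6 8573/10000
7 7 529/625
DF(6y) = 8573/10000 ≈ 0.857300

step 1 [1y] swap r/1=143/9857: DF=(1 − 143/9857·(0))/(1+143/9857) = 9857/10000 ≈ 0.985700
step 2 [2y] bond c/1=17/400: DF=(2116451/2000000 − 17/400·(0.985700))/(1+17/400) = 9749/10000 ≈ 0.974900
step 3 [3y] swap r/1=403/29203: DF=(1 − 403/29203·(0.985700+0.974900))/(1+403/29203) = 9597/10000 ≈ 0.959700
step 4 [4y] zero: DF = P = 9143/10000 ≈ 0.914300
step 5 [5y] bond c/1=23/400: DF=(4627623/4000000 − 23/400·(0.985700+0.974900+0.959700+0.914300))/(1+23/400) = 1771/2000 ≈ 0.885500
step 6 [6y] bond c/1=3/100: DF=(512311/500000 − 3/100·(0.985700+0.974900+0.959700+0.914300+0.885500))/(1+3/100) = 8573/10000 ≈ 0.857300
step 7 [7y] bond c/1=11/200: DF=(1199709/1000000 − 11/200·(0.985700+0.974900+0.959700+0.914300+0.885500+0.857300))/(1+11/200) = 529/625 ≈ 0.846400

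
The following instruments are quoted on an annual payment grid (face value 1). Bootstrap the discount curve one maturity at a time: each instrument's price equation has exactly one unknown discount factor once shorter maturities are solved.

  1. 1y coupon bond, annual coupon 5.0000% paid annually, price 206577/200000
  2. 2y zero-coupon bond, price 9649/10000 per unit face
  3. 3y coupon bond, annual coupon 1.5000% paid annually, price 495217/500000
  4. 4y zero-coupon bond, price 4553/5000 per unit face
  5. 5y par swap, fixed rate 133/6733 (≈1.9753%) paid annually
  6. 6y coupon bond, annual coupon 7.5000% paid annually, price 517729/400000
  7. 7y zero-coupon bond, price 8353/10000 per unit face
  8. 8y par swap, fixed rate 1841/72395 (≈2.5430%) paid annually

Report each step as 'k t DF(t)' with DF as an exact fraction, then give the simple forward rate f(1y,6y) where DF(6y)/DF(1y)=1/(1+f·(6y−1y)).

step 1 [1y] bond c/1=1/20: DF=(206577/200000 − 1/20·(0))/(1+1/20) = 9837/10000 ≈ 0.983700
step 2 [2y] zero: DF = P = 9649/10000 ≈ 0.964900
step 3 [3y] bond c/1=3/200: DF=(495217/500000 − 3/200·(0.983700+0.964900))/(1+3/200) = 947/1000 ≈ 0.947000
step 4 [4y] zero: DF = P = 4553/5000 ≈ 0.910600
step 5 [5y] swap r/1=133/6733: DF=(1 − 133/6733·(0.983700+0.964900+0.947000+0.910600))/(1+133/6733) = 9069/10000 ≈ 0.906900
step 6 [6y] bond c/1=3/40: DF=(517729/400000 − 3/40·(0.983700+0.964900+0.947000+0.910600+0.906900))/(1+3/40) = 547/625 ≈ 0.875200
step 7 [7y] zero: DF = P = 8353/10000 ≈ 0.835300
step 8 [8y] swap r/1=1841/72395: DF=(1 − 1841/72395·(0.983700+0.964900+0.947000+0.910600+0.906900+0.875200+0.835300))/(1+1841/72395) = 8159/10000 ≈ 0.815900

1 1 9837/10000
2 2 9649/10000
3 3 947/1000
4 4 4553/5000
5 5 9069/10000
6 6 547/625
7 7 8353/10000
8 8 8159/10000
f(1y,6y) = ((9837/10000)/(547/625) − 1)/(5) = 217/8752 ≈ 2.4794%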